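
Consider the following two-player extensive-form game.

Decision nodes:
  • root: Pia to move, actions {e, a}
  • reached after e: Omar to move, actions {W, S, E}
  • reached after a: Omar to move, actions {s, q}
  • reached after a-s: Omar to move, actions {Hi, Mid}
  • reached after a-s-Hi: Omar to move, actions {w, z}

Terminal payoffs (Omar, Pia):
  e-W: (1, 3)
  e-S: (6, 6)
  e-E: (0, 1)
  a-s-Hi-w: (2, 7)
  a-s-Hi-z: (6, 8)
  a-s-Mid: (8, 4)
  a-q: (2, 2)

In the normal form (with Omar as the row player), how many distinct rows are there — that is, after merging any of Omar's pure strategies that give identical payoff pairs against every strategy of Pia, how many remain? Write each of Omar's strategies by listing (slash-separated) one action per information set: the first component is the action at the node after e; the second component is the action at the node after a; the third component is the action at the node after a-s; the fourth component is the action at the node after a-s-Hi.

Omar has 24 pure strategies: W/s/Hi/w, W/s/Hi/z, W/s/Mid/w, W/s/Mid/z, W/q/Hi/w, W/q/Hi/z, W/q/Mid/w, W/q/Mid/z, S/s/Hi/w, S/s/Hi/z, S/s/Mid/w, S/s/Mid/z, S/q/Hi/w, S/q/Hi/z, S/q/Mid/w, S/q/Mid/z, E/s/Hi/w, E/s/Hi/z, E/s/Mid/w, E/s/Mid/z, E/q/Hi/w, E/q/Hi/z, E/q/Mid/w, E/q/Mid/z. Columns: e, a.
{W/s/Hi/w} → row (1,3) (2,7)
{W/s/Hi/z} → row (1,3) (6,8)
{W/s/Mid/w, W/s/Mid/z} → row (1,3) (8,4)
{W/q/Hi/w, W/q/Hi/z, W/q/Mid/w, W/q/Mid/z} → row (1,3) (2,2)
{S/s/Hi/w} → row (6,6) (2,7)
{S/s/Hi/z} → row (6,6) (6,8)
{S/s/Mid/w, S/s/Mid/z} → row (6,6) (8,4)
{S/q/Hi/w, S/q/Hi/z, S/q/Mid/w, S/q/Mid/z} → row (6,6) (2,2)
{E/s/Hi/w} → row (0,1) (2,7)
{E/s/Hi/z} → row (0,1) (6,8)
{E/s/Mid/w, E/s/Mid/z} → row (0,1) (8,4)
{E/q/Hi/w, E/q/Hi/z, E/q/Mid/w, E/q/Mid/z} → row (0,1) (2,2)
That's 12 distinct rows out of 24 strategies.

12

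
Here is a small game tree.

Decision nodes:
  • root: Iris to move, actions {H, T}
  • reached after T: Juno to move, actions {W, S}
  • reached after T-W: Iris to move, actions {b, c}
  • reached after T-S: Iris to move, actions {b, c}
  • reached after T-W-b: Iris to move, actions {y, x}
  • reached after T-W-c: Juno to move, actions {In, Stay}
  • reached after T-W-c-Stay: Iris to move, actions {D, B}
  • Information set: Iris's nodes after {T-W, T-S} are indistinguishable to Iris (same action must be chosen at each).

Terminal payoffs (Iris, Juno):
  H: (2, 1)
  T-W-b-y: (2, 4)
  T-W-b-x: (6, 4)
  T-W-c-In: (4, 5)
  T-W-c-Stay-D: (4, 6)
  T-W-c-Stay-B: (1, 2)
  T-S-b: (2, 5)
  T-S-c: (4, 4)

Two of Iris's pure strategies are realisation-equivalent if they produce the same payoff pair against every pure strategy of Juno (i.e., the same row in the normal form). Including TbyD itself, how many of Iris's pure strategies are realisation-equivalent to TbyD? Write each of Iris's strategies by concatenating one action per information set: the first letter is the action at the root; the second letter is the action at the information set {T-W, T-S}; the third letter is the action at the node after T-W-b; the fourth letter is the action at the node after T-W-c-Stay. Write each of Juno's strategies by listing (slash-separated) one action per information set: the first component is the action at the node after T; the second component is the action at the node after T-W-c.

2

Row for TbyD (columns W/In, W/Stay, S/In, S/Stay): (2,4) (2,4) (2,5) (2,5).
Under TbyD, Iris's choice at the node after T-W-c-Stay can never be reached regardless of what Juno does, so varying those choices leaves every outcome unchanged.
Holding the reachable choices fixed and varying the unreachable one freely already gives 2 equivalent strategies.
No other strategy reproduces this row, so those 2 are the full class: TbyD, TbyB.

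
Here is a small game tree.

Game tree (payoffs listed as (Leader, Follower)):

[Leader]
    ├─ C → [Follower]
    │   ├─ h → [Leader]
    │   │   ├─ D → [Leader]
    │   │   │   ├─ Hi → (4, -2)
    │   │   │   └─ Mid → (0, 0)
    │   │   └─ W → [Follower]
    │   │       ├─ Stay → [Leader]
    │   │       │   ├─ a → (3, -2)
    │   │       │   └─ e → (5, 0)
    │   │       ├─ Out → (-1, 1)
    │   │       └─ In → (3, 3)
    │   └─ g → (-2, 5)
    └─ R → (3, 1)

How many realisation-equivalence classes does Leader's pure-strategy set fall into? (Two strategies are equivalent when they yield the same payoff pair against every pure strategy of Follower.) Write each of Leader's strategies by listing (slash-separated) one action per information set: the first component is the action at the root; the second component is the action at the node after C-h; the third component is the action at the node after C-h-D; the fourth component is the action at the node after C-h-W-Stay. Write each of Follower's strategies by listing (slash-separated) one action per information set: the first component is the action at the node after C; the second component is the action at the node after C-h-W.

5

Leader has 16 pure strategies: C/D/Hi/a, C/D/Hi/e, C/D/Mid/a, C/D/Mid/e, C/W/Hi/a, C/W/Hi/e, C/W/Mid/a, C/W/Mid/e, R/D/Hi/a, R/D/Hi/e, R/D/Mid/a, R/D/Mid/e, R/W/Hi/a, R/W/Hi/e, R/W/Mid/a, R/W/Mid/e. Columns: h/Stay, h/Out, h/In, g/Stay, g/Out, g/In.
{C/D/Hi/a, C/D/Hi/e} → row (4,-2) (4,-2) (4,-2) (-2,5) (-2,5) (-2,5)
{C/D/Mid/a, C/D/Mid/e} → row (0,0) (0,0) (0,0) (-2,5) (-2,5) (-2,5)
{C/W/Hi/a, C/W/Mid/a} → row (3,-2) (-1,1) (3,3) (-2,5) (-2,5) (-2,5)
{C/W/Hi/e, C/W/Mid/e} → row (5,0) (-1,1) (3,3) (-2,5) (-2,5) (-2,5)
{R/D/Hi/a, R/D/Hi/e, R/D/Mid/a, R/D/Mid/e, R/W/Hi/a, R/W/Hi/e, R/W/Mid/a, R/W/Mid/e} → row (3,1) (3,1) (3,1) (3,1) (3,1) (3,1)
That's 5 distinct rows out of 16 strategies.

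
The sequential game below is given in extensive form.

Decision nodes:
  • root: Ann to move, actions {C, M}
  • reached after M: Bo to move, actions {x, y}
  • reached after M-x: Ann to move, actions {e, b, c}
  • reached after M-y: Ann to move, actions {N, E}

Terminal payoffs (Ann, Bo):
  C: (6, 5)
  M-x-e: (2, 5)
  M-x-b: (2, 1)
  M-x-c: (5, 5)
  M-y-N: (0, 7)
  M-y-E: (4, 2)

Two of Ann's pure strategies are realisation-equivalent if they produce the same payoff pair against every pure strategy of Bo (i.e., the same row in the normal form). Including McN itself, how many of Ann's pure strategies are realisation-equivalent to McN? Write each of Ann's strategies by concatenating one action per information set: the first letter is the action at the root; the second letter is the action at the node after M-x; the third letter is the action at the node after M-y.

1

Row for McN (columns x, y): (5,5) (0,7).
Every one of Ann's information sets is on the play path for some reply by Bo when Ann follows McN.
Changing the action at any of them therefore changes at least one column, so only McN itself gives this row.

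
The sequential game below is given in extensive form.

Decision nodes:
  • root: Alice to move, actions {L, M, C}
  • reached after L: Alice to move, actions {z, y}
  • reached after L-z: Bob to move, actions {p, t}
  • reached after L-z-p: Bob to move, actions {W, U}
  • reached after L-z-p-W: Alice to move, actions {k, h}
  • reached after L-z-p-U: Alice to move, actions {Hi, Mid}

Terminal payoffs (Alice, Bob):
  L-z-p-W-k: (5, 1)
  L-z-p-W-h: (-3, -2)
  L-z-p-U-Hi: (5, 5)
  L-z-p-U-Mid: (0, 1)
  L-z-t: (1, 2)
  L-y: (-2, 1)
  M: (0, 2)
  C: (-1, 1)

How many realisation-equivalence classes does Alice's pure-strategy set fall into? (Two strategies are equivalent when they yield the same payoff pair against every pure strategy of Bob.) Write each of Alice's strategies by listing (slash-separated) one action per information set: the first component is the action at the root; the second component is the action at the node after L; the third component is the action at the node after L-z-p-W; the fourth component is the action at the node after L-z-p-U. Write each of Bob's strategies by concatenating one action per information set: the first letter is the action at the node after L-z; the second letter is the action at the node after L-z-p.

7

Alice has 24 pure strategies: L/z/k/Hi, L/z/k/Mid, L/z/h/Hi, L/z/h/Mid, L/y/k/Hi, L/y/k/Mid, L/y/h/Hi, L/y/h/Mid, M/z/k/Hi, M/z/k/Mid, M/z/h/Hi, M/z/h/Mid, M/y/k/Hi, M/y/k/Mid, M/y/h/Hi, M/y/h/Mid, C/z/k/Hi, C/z/k/Mid, C/z/h/Hi, C/z/h/Mid, C/y/k/Hi, C/y/k/Mid, C/y/h/Hi, C/y/h/Mid. Columns: pW, pU, tW, tU.
{L/z/k/Hi} → row (5,1) (5,5) (1,2) (1,2)
{L/z/k/Mid} → row (5,1) (0,1) (1,2) (1,2)
{L/z/h/Hi} → row (-3,-2) (5,5) (1,2) (1,2)
{L/z/h/Mid} → row (-3,-2) (0,1) (1,2) (1,2)
{L/y/k/Hi, L/y/k/Mid, L/y/h/Hi, L/y/h/Mid} → row (-2,1) (-2,1) (-2,1) (-2,1)
{M/z/k/Hi, M/z/k/Mid, M/z/h/Hi, M/z/h/Mid, M/y/k/Hi, M/y/k/Mid, M/y/h/Hi, M/y/h/Mid} → row (0,2) (0,2) (0,2) (0,2)
{C/z/k/Hi, C/z/k/Mid, C/z/h/Hi, C/z/h/Mid, C/y/k/Hi, C/y/k/Mid, C/y/h/Hi, C/y/h/Mid} → row (-1,1) (-1,1) (-1,1) (-1,1)
That's 7 distinct rows out of 24 strategies.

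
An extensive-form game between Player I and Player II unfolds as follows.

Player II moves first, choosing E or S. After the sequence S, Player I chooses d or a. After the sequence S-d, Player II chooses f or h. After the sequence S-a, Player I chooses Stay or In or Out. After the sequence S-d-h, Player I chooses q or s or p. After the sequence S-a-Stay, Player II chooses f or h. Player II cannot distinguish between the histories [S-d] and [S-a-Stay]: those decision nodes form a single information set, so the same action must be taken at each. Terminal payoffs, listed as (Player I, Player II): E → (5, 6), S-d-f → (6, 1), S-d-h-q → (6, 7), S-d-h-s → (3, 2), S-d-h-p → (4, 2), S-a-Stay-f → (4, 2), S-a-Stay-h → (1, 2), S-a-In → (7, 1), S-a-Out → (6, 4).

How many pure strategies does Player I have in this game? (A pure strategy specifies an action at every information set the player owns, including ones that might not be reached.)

Player I owns the node after S with actions {d, a} — two choices.
Player I owns the node after S-a with actions {Stay, In, Out} — three choices.
Player I owns the node after S-d-h with actions {q, s, p} — three choices.
A pure strategy fixes one action at each information set independently, so the count is the product 2 × 3 × 3 = 18.
(For reference, Player II has 4 pure strategies, giving a 18×4 normal-form matrix.)

18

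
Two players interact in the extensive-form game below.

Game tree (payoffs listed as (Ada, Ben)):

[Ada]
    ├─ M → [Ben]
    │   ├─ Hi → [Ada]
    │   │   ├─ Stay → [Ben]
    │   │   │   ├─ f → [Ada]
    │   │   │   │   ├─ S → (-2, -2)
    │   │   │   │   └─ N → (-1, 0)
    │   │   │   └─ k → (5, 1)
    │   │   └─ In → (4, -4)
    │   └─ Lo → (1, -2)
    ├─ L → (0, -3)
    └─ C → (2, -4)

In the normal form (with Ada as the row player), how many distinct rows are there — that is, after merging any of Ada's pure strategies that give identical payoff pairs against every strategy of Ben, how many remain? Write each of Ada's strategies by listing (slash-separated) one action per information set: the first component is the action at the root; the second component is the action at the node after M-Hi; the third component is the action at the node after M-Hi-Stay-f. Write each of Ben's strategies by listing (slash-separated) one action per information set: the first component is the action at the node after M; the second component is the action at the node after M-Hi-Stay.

5

Ada has 12 pure strategies: M/Stay/S, M/Stay/N, M/In/S, M/In/N, L/Stay/S, L/Stay/N, L/In/S, L/In/N, C/Stay/S, C/Stay/N, C/In/S, C/In/N. Columns: Hi/f, Hi/k, Lo/f, Lo/k.
{M/Stay/S} → row (-2,-2) (5,1) (1,-2) (1,-2)
{M/Stay/N} → row (-1,0) (5,1) (1,-2) (1,-2)
{M/In/S, M/In/N} → row (4,-4) (4,-4) (1,-2) (1,-2)
{L/Stay/S, L/Stay/N, L/In/S, L/In/N} → row (0,-3) (0,-3) (0,-3) (0,-3)
{C/Stay/S, C/Stay/N, C/In/S, C/In/N} → row (2,-4) (2,-4) (2,-4) (2,-4)
That's 5 distinct rows out of 12 strategies.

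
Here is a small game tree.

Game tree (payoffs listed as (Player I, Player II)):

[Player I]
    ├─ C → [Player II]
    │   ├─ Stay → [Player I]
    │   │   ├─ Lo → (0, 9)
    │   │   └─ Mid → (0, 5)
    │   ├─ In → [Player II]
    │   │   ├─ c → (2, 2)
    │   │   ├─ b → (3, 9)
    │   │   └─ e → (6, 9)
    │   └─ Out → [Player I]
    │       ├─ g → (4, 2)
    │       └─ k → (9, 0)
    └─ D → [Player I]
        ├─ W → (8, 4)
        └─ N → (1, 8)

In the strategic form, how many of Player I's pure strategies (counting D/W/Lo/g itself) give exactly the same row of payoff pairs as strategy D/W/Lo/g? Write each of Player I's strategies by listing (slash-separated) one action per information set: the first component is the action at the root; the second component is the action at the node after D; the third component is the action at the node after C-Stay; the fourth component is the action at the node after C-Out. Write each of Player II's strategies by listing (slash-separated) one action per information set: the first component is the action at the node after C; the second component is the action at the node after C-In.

4

Row for D/W/Lo/g (columns Stay/c, Stay/b, Stay/e, In/c, In/b, In/e, Out/c, Out/b, Out/e): (8,4) (8,4) (8,4) (8,4) (8,4) (8,4) (8,4) (8,4) (8,4).
Under D/W/Lo/g, Player I's choice at the node after C-Stay and at the node after C-Out can never be reached regardless of what Player II does, so varying those choices leaves every outcome unchanged.
Holding the reachable choices fixed and varying the unreachable ones freely already gives 2 × 2 = 4 equivalent strategies.
No other strategy reproduces this row, so those 4 are the full class: D/W/Lo/g, D/W/Lo/k, D/W/Mid/g, D/W/Mid/k.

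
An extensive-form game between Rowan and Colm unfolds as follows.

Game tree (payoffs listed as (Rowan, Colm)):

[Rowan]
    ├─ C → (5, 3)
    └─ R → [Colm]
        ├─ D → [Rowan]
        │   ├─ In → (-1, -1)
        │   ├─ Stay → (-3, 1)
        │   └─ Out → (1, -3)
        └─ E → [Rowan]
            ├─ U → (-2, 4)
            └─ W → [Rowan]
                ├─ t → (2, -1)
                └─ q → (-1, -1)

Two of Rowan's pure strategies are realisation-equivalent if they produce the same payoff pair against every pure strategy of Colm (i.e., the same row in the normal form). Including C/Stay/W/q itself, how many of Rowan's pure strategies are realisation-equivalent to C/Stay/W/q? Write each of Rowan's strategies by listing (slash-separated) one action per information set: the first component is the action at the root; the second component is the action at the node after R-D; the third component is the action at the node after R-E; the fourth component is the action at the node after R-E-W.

Row for C/Stay/W/q (columns D, E): (5,3) (5,3).
Under C/Stay/W/q, Rowan's choice at the node after R-D and at the node after R-E and at the node after R-E-W can never be reached regardless of what Colm does, so varying those choices leaves every outcome unchanged.
Holding the reachable choices fixed and varying the unreachable ones freely already gives 3 × 2 × 2 = 12 equivalent strategies.
No other strategy reproduces this row, so those 12 are the full class: C/In/U/t, C/In/U/q, C/In/W/t, C/In/W/q, C/Stay/U/t, C/Stay/U/q, C/Stay/W/t, C/Stay/W/q, C/Out/U/t, C/Out/U/q, C/Out/W/t, C/Out/W/q.

12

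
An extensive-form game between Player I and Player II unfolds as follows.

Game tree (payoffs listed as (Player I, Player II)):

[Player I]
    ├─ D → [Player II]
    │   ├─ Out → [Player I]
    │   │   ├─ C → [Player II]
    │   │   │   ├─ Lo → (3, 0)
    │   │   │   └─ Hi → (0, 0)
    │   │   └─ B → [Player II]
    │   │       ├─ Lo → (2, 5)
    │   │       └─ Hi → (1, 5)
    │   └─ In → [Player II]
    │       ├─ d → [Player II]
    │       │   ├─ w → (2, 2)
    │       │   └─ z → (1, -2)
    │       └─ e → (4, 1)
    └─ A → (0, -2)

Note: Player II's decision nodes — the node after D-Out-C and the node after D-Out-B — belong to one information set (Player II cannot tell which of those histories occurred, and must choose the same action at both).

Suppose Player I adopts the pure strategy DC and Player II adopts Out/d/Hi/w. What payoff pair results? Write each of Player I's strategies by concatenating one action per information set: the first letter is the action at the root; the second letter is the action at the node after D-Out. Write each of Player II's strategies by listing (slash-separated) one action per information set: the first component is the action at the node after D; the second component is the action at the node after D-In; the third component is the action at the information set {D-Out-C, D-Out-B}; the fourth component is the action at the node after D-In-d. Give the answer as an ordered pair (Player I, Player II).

(0, 0)

Trace the play path from the root:
  Player I plays D
  Player II plays Out at [D]
  Player I plays C at [D-Out]
  Player II plays Hi at [D-Out-C]
→ terminal payoff (0, 0).
(Player II's choice at the node after D-In is never reached on this path, so it doesn't affect the outcome.)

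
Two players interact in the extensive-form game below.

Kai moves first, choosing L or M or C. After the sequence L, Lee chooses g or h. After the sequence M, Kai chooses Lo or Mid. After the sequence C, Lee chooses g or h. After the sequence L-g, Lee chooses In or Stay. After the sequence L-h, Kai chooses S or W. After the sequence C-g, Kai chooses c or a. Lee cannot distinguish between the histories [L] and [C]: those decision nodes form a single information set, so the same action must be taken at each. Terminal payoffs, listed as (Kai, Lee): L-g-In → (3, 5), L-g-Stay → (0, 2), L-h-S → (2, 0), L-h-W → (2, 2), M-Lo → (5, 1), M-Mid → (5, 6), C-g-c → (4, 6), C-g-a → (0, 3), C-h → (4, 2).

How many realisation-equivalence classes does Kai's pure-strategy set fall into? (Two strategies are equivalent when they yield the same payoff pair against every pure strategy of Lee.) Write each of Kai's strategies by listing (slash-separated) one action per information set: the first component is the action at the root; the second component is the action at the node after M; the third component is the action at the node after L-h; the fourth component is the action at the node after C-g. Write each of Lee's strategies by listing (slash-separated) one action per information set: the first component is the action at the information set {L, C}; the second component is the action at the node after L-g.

Kai has 24 pure strategies: L/Lo/S/c, L/Lo/S/a, L/Lo/W/c, L/Lo/W/a, L/Mid/S/c, L/Mid/S/a, L/Mid/W/c, L/Mid/W/a, M/Lo/S/c, M/Lo/S/a, M/Lo/W/c, M/Lo/W/a, M/Mid/S/c, M/Mid/S/a, M/Mid/W/c, M/Mid/W/a, C/Lo/S/c, C/Lo/S/a, C/Lo/W/c, C/Lo/W/a, C/Mid/S/c, C/Mid/S/a, C/Mid/W/c, C/Mid/W/a. Columns: g/In, g/Stay, h/In, h/Stay.
{L/Lo/S/c, L/Lo/S/a, L/Mid/S/c, L/Mid/S/a} → row (3,5) (0,2) (2,0) (2,0)
{L/Lo/W/c, L/Lo/W/a, L/Mid/W/c, L/Mid/W/a} → row (3,5) (0,2) (2,2) (2,2)
{M/Lo/S/c, M/Lo/S/a, M/Lo/W/c, M/Lo/W/a} → row (5,1) (5,1) (5,1) (5,1)
{M/Mid/S/c, M/Mid/S/a, M/Mid/W/c, M/Mid/W/a} → row (5,6) (5,6) (5,6) (5,6)
{C/Lo/S/c, C/Lo/W/c, C/Mid/S/c, C/Mid/W/c} → row (4,6) (4,6) (4,2) (4,2)
{C/Lo/S/a, C/Lo/W/a, C/Mid/S/a, C/Mid/W/a} → row (0,3) (0,3) (4,2) (4,2)
That's 6 distinct rows out of 24 strategies.

6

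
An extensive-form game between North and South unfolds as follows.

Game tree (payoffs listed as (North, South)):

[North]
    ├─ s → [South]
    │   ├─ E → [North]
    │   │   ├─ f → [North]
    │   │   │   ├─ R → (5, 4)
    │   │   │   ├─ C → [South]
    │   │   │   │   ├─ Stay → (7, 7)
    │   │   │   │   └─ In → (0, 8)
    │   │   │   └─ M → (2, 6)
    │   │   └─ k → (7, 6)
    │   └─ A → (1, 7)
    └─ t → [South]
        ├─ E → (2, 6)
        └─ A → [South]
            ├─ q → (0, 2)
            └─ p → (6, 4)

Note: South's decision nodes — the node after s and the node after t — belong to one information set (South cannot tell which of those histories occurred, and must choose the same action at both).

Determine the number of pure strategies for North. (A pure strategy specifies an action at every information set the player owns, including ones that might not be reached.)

12

North owns the root with actions {s, t} — two choices.
North owns the node after s-E with actions {f, k} — two choices.
North owns the node after s-E-f with actions {R, C, M} — three choices.
A pure strategy fixes one action at each information set independently, so the count is the product 2 × 2 × 3 = 12.
(For reference, South has 8 pure strategies, giving a 12×8 normal-form matrix.)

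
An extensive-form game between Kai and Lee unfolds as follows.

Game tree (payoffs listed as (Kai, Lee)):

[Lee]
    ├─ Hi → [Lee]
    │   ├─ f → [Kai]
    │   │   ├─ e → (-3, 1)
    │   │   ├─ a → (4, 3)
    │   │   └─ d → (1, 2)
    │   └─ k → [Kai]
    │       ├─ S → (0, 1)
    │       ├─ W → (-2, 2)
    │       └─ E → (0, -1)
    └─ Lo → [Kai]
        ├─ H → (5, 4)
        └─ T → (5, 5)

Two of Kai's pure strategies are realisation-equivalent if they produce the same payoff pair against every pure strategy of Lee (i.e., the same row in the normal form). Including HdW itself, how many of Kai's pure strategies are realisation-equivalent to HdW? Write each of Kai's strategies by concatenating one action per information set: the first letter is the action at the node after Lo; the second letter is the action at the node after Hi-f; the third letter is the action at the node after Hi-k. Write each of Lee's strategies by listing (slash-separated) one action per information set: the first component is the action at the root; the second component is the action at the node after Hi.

1

Row for HdW (columns Hi/f, Hi/k, Lo/f, Lo/k): (1,2) (-2,2) (5,4) (5,4).
Every one of Kai's information sets is on the play path for some reply by Lee when Kai follows HdW.
Changing the action at any of them therefore changes at least one column, so only HdW itself gives this row.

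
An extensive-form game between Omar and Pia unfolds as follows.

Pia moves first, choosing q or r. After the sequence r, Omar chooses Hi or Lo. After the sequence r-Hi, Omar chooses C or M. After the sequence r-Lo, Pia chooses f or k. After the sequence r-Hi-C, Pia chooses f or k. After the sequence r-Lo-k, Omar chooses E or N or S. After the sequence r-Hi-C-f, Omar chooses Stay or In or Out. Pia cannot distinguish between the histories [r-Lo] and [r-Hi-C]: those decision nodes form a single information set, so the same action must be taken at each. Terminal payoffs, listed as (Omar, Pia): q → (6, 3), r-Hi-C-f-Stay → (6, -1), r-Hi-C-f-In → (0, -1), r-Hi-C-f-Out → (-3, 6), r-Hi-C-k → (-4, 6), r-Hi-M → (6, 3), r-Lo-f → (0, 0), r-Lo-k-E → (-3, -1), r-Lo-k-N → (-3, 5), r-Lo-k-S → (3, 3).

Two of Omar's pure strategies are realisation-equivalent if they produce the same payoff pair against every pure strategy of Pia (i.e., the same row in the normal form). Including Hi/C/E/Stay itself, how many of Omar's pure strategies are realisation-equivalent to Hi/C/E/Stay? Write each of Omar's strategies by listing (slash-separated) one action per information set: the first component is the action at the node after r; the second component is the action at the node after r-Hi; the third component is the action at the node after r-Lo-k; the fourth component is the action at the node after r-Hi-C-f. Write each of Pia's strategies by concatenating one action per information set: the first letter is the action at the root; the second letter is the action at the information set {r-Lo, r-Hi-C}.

Row for Hi/C/E/Stay (columns qf, qk, rf, rk): (6,3) (6,3) (6,-1) (-4,6).
Under Hi/C/E/Stay, Omar's choice at the node after r-Lo-k can never be reached regardless of what Pia does, so varying those choices leaves every outcome unchanged.
Holding the reachable choices fixed and varying the unreachable one freely already gives 3 equivalent strategies.
No other strategy reproduces this row, so those 3 are the full class: Hi/C/E/Stay, Hi/C/N/Stay, Hi/C/S/Stay.

3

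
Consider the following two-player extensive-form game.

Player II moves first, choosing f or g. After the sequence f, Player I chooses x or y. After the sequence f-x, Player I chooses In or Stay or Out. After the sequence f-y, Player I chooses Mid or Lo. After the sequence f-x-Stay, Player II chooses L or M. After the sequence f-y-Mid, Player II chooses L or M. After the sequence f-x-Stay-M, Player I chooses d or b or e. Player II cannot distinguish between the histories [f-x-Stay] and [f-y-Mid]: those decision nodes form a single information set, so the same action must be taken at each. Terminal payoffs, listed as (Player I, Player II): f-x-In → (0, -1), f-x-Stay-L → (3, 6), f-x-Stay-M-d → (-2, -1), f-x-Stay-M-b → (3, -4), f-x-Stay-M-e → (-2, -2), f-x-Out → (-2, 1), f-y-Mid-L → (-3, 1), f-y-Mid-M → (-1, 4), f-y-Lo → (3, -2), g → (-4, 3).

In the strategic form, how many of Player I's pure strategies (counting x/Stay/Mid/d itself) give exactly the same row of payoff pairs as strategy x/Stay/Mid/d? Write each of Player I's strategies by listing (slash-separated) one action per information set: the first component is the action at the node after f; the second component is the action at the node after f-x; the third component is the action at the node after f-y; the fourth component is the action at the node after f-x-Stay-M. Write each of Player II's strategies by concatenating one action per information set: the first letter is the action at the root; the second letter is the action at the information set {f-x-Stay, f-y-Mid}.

2

Row for x/Stay/Mid/d (columns fL, fM, gL, gM): (3,6) (-2,-1) (-4,3) (-4,3).
Under x/Stay/Mid/d, Player I's choice at the node after f-y can never be reached regardless of what Player II does, so varying those choices leaves every outcome unchanged.
Holding the reachable choices fixed and varying the unreachable one freely already gives 2 equivalent strategies.
No other strategy reproduces this row, so those 2 are the full class: x/Stay/Mid/d, x/Stay/Lo/d.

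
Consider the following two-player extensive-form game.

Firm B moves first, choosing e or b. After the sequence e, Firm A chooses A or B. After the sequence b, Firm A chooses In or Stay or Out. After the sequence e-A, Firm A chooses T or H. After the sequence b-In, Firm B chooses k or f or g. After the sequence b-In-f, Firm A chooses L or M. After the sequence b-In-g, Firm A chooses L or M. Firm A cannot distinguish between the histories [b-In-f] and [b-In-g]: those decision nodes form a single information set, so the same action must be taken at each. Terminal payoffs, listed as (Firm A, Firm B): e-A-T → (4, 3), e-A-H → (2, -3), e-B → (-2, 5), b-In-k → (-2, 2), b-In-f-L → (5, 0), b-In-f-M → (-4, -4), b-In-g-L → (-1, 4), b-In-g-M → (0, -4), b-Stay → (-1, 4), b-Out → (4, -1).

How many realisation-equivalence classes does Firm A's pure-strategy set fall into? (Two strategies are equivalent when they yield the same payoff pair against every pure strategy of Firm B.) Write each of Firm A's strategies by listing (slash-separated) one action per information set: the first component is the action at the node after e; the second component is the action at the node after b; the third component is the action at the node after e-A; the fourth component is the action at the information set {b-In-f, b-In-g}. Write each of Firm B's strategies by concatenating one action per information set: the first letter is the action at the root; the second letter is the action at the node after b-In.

12

Firm A has 24 pure strategies: A/In/T/L, A/In/T/M, A/In/H/L, A/In/H/M, A/Stay/T/L, A/Stay/T/M, A/Stay/H/L, A/Stay/H/M, A/Out/T/L, A/Out/T/M, A/Out/H/L, A/Out/H/M, B/In/T/L, B/In/T/M, B/In/H/L, B/In/H/M, B/Stay/T/L, B/Stay/T/M, B/Stay/H/L, B/Stay/H/M, B/Out/T/L, B/Out/T/M, B/Out/H/L, B/Out/H/M. Columns: ek, ef, eg, bk, bf, bg.
{A/In/T/L} → row (4,3) (4,3) (4,3) (-2,2) (5,0) (-1,4)
{A/In/T/M} → row (4,3) (4,3) (4,3) (-2,2) (-4,-4) (0,-4)
{A/In/H/L} → row (2,-3) (2,-3) (2,-3) (-2,2) (5,0) (-1,4)
{A/In/H/M} → row (2,-3) (2,-3) (2,-3) (-2,2) (-4,-4) (0,-4)
{A/Stay/T/L, A/Stay/T/M} → row (4,3) (4,3) (4,3) (-1,4) (-1,4) (-1,4)
{A/Stay/H/L, A/Stay/H/M} → row (2,-3) (2,-3) (2,-3) (-1,4) (-1,4) (-1,4)
{A/Out/T/L, A/Out/T/M} → row (4,3) (4,3) (4,3) (4,-1) (4,-1) (4,-1)
{A/Out/H/L, A/Out/H/M} → row (2,-3) (2,-3) (2,-3) (4,-1) (4,-1) (4,-1)
{B/In/T/L, B/In/H/L} → row (-2,5) (-2,5) (-2,5) (-2,2) (5,0) (-1,4)
{B/In/T/M, B/In/H/M} → row (-2,5) (-2,5) (-2,5) (-2,2) (-4,-4) (0,-4)
{B/Stay/T/L, B/Stay/T/M, B/Stay/H/L, B/Stay/H/M} → row (-2,5) (-2,5) (-2,5) (-1,4) (-1,4) (-1,4)
{B/Out/T/L, B/Out/T/M, B/Out/H/L, B/Out/H/M} → row (-2,5) (-2,5) (-2,5) (4,-1) (4,-1) (4,-1)
That's 12 distinct rows out of 24 strategies.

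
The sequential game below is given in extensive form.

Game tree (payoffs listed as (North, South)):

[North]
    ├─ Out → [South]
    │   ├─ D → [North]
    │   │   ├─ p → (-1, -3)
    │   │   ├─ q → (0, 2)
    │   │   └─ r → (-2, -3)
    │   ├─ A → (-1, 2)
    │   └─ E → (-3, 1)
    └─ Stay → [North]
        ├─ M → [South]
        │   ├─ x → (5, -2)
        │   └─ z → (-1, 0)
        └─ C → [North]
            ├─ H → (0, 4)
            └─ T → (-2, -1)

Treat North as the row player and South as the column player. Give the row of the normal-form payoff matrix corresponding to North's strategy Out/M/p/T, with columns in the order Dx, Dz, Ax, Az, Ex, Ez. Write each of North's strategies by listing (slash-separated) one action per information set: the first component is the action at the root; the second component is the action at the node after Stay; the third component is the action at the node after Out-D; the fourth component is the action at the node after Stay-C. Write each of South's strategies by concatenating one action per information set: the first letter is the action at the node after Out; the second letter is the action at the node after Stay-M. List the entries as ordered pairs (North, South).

vs Dx: North plays Out → South plays D at [Out] → North plays p at [Out-D] → (-1, -3)
vs Dz: North plays Out → South plays D at [Out] → North plays p at [Out-D] → (-1, -3)
vs Ax: North plays Out → South plays A at [Out] → (-1, 2)
vs Az: North plays Out → South plays A at [Out] → (-1, 2)
vs Ex: North plays Out → South plays E at [Out] → (-3, 1)
vs Ez: North plays Out → South plays E at [Out] → (-3, 1)

(-1,-3) (-1,-3) (-1,2) (-1,2) (-3,1) (-3,1)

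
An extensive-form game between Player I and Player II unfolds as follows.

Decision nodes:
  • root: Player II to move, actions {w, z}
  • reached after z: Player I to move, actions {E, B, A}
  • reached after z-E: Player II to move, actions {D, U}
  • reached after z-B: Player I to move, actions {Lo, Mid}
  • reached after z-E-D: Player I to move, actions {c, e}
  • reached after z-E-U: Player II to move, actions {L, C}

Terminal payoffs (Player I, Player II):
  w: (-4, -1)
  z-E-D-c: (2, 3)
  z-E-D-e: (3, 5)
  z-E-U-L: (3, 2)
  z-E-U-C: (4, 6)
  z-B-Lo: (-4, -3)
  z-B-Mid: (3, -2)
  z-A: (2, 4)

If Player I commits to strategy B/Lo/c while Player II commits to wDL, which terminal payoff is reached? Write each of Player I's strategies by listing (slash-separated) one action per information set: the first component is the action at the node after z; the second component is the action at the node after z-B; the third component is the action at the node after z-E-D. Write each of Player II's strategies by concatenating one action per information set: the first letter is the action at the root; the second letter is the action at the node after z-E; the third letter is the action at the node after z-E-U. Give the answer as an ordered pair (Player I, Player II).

(-4, -1)

Trace the play path from the root:
  Player II plays w
→ terminal payoff (-4, -1).
(Player I's choice at the node after z is never reached on this path, so it doesn't affect the outcome.)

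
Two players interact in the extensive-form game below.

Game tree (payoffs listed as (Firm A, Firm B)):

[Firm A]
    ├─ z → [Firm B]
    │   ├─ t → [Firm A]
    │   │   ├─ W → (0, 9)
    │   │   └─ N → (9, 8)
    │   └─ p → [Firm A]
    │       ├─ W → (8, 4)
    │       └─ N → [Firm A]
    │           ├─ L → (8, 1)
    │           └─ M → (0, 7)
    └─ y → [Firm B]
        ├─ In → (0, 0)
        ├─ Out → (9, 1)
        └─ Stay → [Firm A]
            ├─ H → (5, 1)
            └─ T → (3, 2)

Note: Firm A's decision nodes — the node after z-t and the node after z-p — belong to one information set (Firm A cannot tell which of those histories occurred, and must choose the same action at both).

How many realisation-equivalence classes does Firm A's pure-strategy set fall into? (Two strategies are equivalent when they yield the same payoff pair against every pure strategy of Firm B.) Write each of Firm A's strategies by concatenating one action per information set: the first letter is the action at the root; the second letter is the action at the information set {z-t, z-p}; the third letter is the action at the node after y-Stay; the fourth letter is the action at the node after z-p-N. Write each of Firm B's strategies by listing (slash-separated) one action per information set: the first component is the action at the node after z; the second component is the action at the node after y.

5

Firm A has 16 pure strategies: zWHL, zWHM, zWTL, zWTM, zNHL, zNHM, zNTL, zNTM, yWHL, yWHM, yWTL, yWTM, yNHL, yNHM, yNTL, yNTM. Columns: t/In, t/Out, t/Stay, p/In, p/Out, p/Stay.
{zWHL, zWHM, zWTL, zWTM} → row (0,9) (0,9) (0,9) (8,4) (8,4) (8,4)
{zNHL, zNTL} → row (9,8) (9,8) (9,8) (8,1) (8,1) (8,1)
{zNHM, zNTM} → row (9,8) (9,8) (9,8) (0,7) (0,7) (0,7)
{yWHL, yWHM, yNHL, yNHM} → row (0,0) (9,1) (5,1) (0,0) (9,1) (5,1)
{yWTL, yWTM, yNTL, yNTM} → row (0,0) (9,1) (3,2) (0,0) (9,1) (3,2)
That's 5 distinct rows out of 16 strategies.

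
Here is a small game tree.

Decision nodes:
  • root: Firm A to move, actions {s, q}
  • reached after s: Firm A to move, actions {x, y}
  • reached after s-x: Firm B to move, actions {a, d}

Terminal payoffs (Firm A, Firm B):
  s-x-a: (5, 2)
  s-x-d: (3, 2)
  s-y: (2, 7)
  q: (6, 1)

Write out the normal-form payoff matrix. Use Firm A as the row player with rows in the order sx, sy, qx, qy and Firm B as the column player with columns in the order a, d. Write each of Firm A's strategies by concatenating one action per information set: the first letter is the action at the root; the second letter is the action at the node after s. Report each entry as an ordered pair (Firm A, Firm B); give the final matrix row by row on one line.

Row sx: a→(5,2), d→(3,2)
Row sy: a→(2,7), d→(2,7)
Row qx: a→(6,1), d→(6,1)
Row qy: a→(6,1), d→(6,1)

sx: (5,2) (3,2) | sy: (2,7) (2,7) | qx: (6,1) (6,1) | qy: (6,1) (6,1)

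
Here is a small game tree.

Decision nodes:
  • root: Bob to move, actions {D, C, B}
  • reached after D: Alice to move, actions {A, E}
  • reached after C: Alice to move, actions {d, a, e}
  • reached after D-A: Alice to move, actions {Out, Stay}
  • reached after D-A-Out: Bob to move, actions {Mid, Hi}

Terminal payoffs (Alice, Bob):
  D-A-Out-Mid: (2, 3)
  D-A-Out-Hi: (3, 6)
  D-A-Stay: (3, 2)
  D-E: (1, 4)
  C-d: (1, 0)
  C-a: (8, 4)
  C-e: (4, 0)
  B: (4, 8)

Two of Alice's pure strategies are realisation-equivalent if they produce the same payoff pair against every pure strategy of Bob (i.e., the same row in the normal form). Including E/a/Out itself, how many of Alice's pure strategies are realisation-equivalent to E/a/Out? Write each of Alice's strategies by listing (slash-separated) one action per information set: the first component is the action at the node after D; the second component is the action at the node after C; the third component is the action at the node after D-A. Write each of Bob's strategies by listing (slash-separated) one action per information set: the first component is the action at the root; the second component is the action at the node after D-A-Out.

2

Row for E/a/Out (columns D/Mid, D/Hi, C/Mid, C/Hi, B/Mid, B/Hi): (1,4) (1,4) (8,4) (8,4) (4,8) (4,8).
Under E/a/Out, Alice's choice at the node after D-A can never be reached regardless of what Bob does, so varying those choices leaves every outcome unchanged.
Holding the reachable choices fixed and varying the unreachable one freely already gives 2 equivalent strategies.
No other strategy reproduces this row, so those 2 are the full class: E/a/Out, E/a/Stay.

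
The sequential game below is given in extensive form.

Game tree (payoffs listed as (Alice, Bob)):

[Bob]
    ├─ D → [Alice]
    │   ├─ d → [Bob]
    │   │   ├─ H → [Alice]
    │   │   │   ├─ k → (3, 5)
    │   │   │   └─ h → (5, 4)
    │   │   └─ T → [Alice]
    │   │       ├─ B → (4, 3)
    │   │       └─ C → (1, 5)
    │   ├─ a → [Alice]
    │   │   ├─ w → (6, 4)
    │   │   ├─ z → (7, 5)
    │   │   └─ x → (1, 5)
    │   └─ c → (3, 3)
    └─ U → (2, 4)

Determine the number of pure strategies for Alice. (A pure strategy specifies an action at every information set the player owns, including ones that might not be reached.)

36

Alice owns the node after D with actions {d, a, c} — three choices.
Alice owns the node after D-a with actions {w, z, x} — three choices.
Alice owns the node after D-d-H with actions {k, h} — two choices.
Alice owns the node after D-d-T with actions {B, C} — two choices.
A pure strategy fixes one action at each information set independently, so the count is the product 3 × 3 × 2 × 2 = 36.
(For reference, Bob has 4 pure strategies, giving a 36×4 normal-form matrix.)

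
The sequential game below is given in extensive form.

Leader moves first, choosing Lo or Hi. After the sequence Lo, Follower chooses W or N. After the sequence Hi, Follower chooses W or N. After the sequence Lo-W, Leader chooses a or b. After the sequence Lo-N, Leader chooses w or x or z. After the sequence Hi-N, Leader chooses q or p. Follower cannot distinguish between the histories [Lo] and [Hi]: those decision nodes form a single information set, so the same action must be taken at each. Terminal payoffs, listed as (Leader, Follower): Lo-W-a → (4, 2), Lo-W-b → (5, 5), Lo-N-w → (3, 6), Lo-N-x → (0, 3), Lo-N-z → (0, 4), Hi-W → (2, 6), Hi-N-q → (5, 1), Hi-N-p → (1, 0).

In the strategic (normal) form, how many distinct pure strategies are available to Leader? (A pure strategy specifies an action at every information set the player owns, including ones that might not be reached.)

Leader owns the root with actions {Lo, Hi} — two choices.
Leader owns the node after Lo-W with actions {a, b} — two choices.
Leader owns the node after Lo-N with actions {w, x, z} — three choices.
Leader owns the node after Hi-N with actions {q, p} — two choices.
A pure strategy fixes one action at each information set independently, so the count is the product 2 × 2 × 3 × 2 = 24.
(For reference, Follower has 2 pure strategies, giving a 24×2 normal-form matrix.)

24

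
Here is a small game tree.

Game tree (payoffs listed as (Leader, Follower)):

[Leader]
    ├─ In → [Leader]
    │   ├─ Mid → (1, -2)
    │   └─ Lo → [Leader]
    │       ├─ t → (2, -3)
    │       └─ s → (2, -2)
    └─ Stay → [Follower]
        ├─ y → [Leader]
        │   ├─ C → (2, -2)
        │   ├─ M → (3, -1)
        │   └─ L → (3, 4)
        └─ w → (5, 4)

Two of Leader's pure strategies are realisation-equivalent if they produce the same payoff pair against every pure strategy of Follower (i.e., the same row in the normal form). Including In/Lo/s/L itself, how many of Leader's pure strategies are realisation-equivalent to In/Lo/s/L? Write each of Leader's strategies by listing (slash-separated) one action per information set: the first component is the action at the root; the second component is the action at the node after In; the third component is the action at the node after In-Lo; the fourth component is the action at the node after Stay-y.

3

Row for In/Lo/s/L (columns y, w): (2,-2) (2,-2).
Under In/Lo/s/L, Leader's choice at the node after Stay-y can never be reached regardless of what Follower does, so varying those choices leaves every outcome unchanged.
Holding the reachable choices fixed and varying the unreachable one freely already gives 3 equivalent strategies.
No other strategy reproduces this row, so those 3 are the full class: In/Lo/s/C, In/Lo/s/M, In/Lo/s/L.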